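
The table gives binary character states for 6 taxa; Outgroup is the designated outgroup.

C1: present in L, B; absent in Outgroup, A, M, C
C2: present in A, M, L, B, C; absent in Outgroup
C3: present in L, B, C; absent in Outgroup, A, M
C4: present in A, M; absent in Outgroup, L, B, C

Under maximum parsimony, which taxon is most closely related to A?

M

The outgroup has state 'absent' for every character, so 'present' is the derived state throughout.
C1: derived state 'present' in B and L only — synapomorphy for {B, L}.
C2 (derived state 'present') is shared by all ingroup taxa — unites the whole ingroup.
C3: derived state 'present' in B, C, and L only — synapomorphy for {B, C, L}.
Only A and M show the derived state 'present' for C4, supporting them as a clade.
Most parsimonious ingroup topology: ((A,M),((L,B),C)).
A and M form a cherry on this tree, so they are sister taxa.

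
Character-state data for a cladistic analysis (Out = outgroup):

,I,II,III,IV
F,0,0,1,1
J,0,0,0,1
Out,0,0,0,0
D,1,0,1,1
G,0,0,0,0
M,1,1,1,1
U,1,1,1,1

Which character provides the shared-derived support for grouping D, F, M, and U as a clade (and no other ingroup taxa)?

The outgroup has state '0' for every character, so '1' is the derived state throughout.
I (derived state '1') is shared by D, M, and U — a synapomorphy uniting that clade.
II (derived state '1') is shared by M and U — a synapomorphy uniting that clade.
Only D, F, M, and U show the derived state '1' for III, supporting them as a clade.
IV (derived state '1') is shared by D, F, J, M, and U — a synapomorphy uniting that clade.
Most parsimonious ingroup topology: (((F,(D,(U,M))),J),G).
The clade {D, F, M, U} is supported by III: its derived state '1' occurs in exactly those taxa and in no other taxon (including the outgroup).

III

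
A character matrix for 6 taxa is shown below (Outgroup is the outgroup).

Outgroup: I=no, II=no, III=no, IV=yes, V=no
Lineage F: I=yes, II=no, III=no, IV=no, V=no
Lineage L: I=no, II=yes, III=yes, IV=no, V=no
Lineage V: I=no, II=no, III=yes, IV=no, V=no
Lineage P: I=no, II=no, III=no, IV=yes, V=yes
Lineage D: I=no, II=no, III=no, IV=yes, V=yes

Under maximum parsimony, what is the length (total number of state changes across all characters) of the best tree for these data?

Character polarity is set by the outgroup: the derived state is whichever differs from the outgroup's state, so for IV the derived state is 'no', and for the remaining characters it is 'yes'.
I (derived state 'yes') is unique to Lineage F (autapomorphy; uninformative for grouping).
II (derived state 'yes') is unique to Lineage L (autapomorphy; uninformative for grouping).
III (derived state 'yes') is shared by Lineage L and Lineage V — a synapomorphy uniting that clade.
Only Lineage F, Lineage L, and Lineage V show the derived state 'no' for IV, supporting them as a clade.
V (derived state 'yes') is shared by Lineage D and Lineage P — a synapomorphy uniting that clade.
Most parsimonious ingroup topology: ((Lineage F,(Lineage L,Lineage V)),(Lineage P,Lineage D)).
Changes per character on this tree: I: 1; II: 1; III: 1; IV: 1; V: 1.
Total = 5.

5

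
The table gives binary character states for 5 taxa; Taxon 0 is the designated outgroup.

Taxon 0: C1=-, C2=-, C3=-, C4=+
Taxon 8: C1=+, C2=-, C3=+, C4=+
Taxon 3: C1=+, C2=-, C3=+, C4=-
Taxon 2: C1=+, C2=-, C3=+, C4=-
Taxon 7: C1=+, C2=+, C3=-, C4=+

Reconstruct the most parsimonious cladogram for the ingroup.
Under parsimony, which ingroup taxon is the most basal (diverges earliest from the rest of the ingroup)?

Character polarity is set by the outgroup: the derived state is whichever differs from the outgroup's state, so for C4 the derived state is '-', and for the remaining characters it is '+'.
C1 (derived state '+') is shared by all ingroup taxa — unites the whole ingroup.
C2 (derived state '+') is unique to Taxon 7 (autapomorphy; uninformative for grouping).
C3: derived state '+' in Taxon 2, Taxon 3, and Taxon 8 only — synapomorphy for {Taxon 2, Taxon 3, Taxon 8}.
Only Taxon 2 and Taxon 3 show the derived state '-' for C4, supporting them as a clade.
Most parsimonious ingroup topology: ((Taxon 8,(Taxon 3,Taxon 2)),Taxon 7).
Taxon 7 is sister to the clade containing all other ingroup taxa, so it is the earliest-diverging (most basal) ingroup lineage.

Taxon 7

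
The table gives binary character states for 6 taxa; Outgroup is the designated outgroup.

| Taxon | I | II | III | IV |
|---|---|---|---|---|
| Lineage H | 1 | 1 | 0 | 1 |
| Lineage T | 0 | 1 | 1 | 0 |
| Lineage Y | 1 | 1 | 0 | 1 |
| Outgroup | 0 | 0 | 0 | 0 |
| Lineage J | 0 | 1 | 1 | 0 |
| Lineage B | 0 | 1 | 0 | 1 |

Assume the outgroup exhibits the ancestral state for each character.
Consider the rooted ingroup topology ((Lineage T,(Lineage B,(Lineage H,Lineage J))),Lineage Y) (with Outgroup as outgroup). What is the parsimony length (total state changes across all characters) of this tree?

Map each character onto ((Lineage T,(Lineage B,(Lineage H,Lineage J))),Lineage Y) (rooted by Outgroup) and count the minimum state changes it requires (Fitch parsimony):
I: 2; II: 1; III: 2; IV: 3.
Total tree length = 8.

8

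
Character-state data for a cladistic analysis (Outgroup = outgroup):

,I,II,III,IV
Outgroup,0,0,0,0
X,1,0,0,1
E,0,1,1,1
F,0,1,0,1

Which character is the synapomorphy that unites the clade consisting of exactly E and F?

II

The outgroup has state '0' for every character, so '1' is the derived state throughout.
I (derived state '1') is unique to X (autapomorphy; uninformative for grouping).
Only E and F show the derived state '1' for II, supporting them as a clade.
III: derived state '1' in E only — an autapomorphy, so it tells us nothing about relationships among taxa.
IV (derived state '1') is shared by all ingroup taxa — unites the whole ingroup.
Most parsimonious ingroup topology: (X,(E,F)).
The clade {E, F} is supported by II: its derived state '1' occurs in exactly those taxa and in no other taxon (including the outgroup).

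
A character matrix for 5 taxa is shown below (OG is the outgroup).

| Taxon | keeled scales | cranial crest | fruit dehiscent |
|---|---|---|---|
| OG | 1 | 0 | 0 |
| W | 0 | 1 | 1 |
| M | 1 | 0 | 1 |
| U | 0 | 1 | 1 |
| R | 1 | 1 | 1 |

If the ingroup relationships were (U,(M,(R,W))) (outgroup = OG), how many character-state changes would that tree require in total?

Map each character onto (U,(M,(R,W))) (rooted by OG) and count the minimum state changes it requires (Fitch parsimony):
keeled scales: 2; cranial crest: 2; fruit dehiscent: 1.
Total tree length = 5.

5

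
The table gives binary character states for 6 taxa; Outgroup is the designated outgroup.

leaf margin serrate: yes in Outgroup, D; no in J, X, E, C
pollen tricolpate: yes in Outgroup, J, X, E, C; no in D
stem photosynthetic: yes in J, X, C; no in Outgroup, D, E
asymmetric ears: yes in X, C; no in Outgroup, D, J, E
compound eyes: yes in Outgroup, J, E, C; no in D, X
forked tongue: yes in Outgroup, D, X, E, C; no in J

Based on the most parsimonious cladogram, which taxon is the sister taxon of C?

Character polarity is set by the outgroup: the derived state is whichever differs from the outgroup's state, so for leaf margin serrate, pollen tricolpate, compound eyes, forked tongue the derived state is 'no', and for the remaining characters it is 'yes'.
leaf margin serrate (derived state 'no') is shared by C, E, J, and X — a synapomorphy uniting that clade.
pollen tricolpate: derived state 'no' in D only — an autapomorphy, so it tells us nothing about relationships among taxa.
stem photosynthetic (derived state 'yes') is shared by C, J, and X — a synapomorphy uniting that clade.
Only C and X show the derived state 'yes' for asymmetric ears, supporting them as a clade.
compound eyes (state 'no') occurs in D and X but conflicts with the nesting implied by the other characters — most parsimoniously interpreted as homoplasy.
forked tongue: derived state 'no' in J only — an autapomorphy, so it tells us nothing about relationships among taxa.
Most parsimonious ingroup topology: (D,((J,(X,C)),E)).
C and X form a cherry on this tree, so they are sister taxa.

X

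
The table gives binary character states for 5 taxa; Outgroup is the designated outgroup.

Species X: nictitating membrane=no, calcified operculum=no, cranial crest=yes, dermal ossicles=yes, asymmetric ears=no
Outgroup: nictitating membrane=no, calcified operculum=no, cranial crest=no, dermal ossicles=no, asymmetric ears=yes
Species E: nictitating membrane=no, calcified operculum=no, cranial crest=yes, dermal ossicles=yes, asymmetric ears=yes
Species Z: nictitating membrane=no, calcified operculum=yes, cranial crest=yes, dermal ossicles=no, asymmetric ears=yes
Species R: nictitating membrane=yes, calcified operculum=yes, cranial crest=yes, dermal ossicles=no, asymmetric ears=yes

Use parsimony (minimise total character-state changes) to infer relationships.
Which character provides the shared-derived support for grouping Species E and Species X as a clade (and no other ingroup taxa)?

dermal ossicles

Character polarity is set by the outgroup: the derived state is whichever differs from the outgroup's state, so for asymmetric ears the derived state is 'no', and for the remaining characters it is 'yes'.
nictitating membrane (derived state 'yes') is unique to Species R (autapomorphy; uninformative for grouping).
calcified operculum (derived state 'yes') is shared by Species R and Species Z — a synapomorphy uniting that clade.
All ingroup taxa share the derived state 'yes' for cranial crest; it defines the ingroup but does not resolve relationships within it.
dermal ossicles (derived state 'yes') is shared by Species E and Species X — a synapomorphy uniting that clade.
asymmetric ears: derived state 'no' in Species X only — an autapomorphy, so it tells us nothing about relationships among taxa.
Most parsimonious ingroup topology: ((Species R,Species Z),(Species E,Species X)).
The clade {Species E, Species X} is supported by dermal ossicles: its derived state 'yes' occurs in exactly those taxa and in no other taxon (including the outgroup).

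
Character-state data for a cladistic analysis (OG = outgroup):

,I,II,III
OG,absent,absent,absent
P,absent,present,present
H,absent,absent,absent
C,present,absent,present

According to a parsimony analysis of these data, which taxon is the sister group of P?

C

The outgroup has state 'absent' for every character, so 'present' is the derived state throughout.
I: derived state 'present' in C only — an autapomorphy, so it tells us nothing about relationships among taxa.
II (derived state 'present') is unique to P (autapomorphy; uninformative for grouping).
Only C and P show the derived state 'present' for III, supporting them as a clade.
Most parsimonious ingroup topology: ((P,C),H).
P and C form a cherry on this tree, so they are sister taxa.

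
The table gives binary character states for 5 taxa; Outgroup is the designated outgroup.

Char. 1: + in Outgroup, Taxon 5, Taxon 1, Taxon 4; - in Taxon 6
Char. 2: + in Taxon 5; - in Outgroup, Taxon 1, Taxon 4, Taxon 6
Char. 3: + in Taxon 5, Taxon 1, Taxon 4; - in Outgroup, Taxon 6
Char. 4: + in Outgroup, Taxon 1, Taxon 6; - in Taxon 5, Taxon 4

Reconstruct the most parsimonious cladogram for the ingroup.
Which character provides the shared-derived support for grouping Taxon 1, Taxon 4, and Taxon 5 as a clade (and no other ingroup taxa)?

Char. 3

Character polarity is set by the outgroup: the derived state is whichever differs from the outgroup's state, so for Char. 1, Char. 4 the derived state is '-', and for the remaining characters it is '+'.
Char. 1 (derived state '-') is unique to Taxon 6 (autapomorphy; uninformative for grouping).
Char. 2 (derived state '+') is unique to Taxon 5 (autapomorphy; uninformative for grouping).
Char. 3 (derived state '+') is shared by Taxon 1, Taxon 4, and Taxon 5 — a synapomorphy uniting that clade.
Only Taxon 4 and Taxon 5 show the derived state '-' for Char. 4, supporting them as a clade.
Most parsimonious ingroup topology: (((Taxon 5,Taxon 4),Taxon 1),Taxon 6).
The clade {Taxon 1, Taxon 4, Taxon 5} is supported by Char. 3: its derived state '+' occurs in exactly those taxa and in no other taxon (including the outgroup).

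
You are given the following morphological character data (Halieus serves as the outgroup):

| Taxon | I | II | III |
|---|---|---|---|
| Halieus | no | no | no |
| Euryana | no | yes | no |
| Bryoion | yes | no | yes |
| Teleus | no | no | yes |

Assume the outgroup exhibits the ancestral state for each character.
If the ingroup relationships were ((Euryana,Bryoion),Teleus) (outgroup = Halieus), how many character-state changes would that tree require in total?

4

Map each character onto ((Euryana,Bryoion),Teleus) (rooted by Halieus) and count the minimum state changes it requires (Fitch parsimony):
I: 1; II: 1; III: 2.
Total tree length = 4.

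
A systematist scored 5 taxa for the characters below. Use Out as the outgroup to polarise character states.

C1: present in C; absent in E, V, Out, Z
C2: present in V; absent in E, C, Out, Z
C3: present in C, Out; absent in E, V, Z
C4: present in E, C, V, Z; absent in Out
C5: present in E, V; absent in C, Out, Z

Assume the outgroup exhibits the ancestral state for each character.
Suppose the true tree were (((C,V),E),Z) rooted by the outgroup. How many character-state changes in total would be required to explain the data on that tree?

Map each character onto (((C,V),E),Z) (rooted by Out) and count the minimum state changes it requires (Fitch parsimony):
C1: 1; C2: 1; C3: 2; C4: 1; C5: 2.
Total tree length = 7.

7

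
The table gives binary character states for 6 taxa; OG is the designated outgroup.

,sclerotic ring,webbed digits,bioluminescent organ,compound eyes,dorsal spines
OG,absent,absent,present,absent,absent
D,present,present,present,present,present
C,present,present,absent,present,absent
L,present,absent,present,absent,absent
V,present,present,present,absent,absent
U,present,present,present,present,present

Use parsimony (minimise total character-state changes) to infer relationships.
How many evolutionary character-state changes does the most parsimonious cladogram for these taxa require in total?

5

Character polarity is set by the outgroup: the derived state is whichever differs from the outgroup's state, so for bioluminescent organ the derived state is 'absent', and for the remaining characters it is 'present'.
All ingroup taxa share the derived state 'present' for sclerotic ring; it defines the ingroup but does not resolve relationships within it.
webbed digits (derived state 'present') is shared by C, D, U, and V — a synapomorphy uniting that clade.
bioluminescent organ: derived state 'absent' in C only — an autapomorphy, so it tells us nothing about relationships among taxa.
Only C, D, and U show the derived state 'present' for compound eyes, supporting them as a clade.
dorsal spines: derived state 'present' in D and U only — synapomorphy for {D, U}.
Most parsimonious ingroup topology: ((((D,U),C),V),L).
Changes per character on this tree: sclerotic ring: 1; webbed digits: 1; bioluminescent organ: 1; compound eyes: 1; dorsal spines: 1.
Total = 5.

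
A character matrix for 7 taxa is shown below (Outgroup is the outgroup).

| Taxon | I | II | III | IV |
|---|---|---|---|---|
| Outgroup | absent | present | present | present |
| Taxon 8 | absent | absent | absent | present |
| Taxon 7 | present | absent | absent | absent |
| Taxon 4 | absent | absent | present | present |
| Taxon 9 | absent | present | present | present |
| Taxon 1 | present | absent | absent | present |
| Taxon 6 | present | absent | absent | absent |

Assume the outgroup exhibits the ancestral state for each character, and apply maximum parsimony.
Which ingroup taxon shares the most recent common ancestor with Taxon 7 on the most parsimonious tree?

Character polarity is set by the outgroup: the derived state is whichever differs from the outgroup's state, so for II, III, IV the derived state is 'absent', and for the remaining characters it is 'present'.
Only Taxon 1, Taxon 6, and Taxon 7 show the derived state 'present' for I, supporting them as a clade.
Only Taxon 1, Taxon 4, Taxon 6, Taxon 7, and Taxon 8 show the derived state 'absent' for II, supporting them as a clade.
III (derived state 'absent') is shared by Taxon 1, Taxon 6, Taxon 7, and Taxon 8 — a synapomorphy uniting that clade.
IV (derived state 'absent') is shared by Taxon 6 and Taxon 7 — a synapomorphy uniting that clade.
Most parsimonious ingroup topology: (((Taxon 8,((Taxon 7,Taxon 6),Taxon 1)),Taxon 4),Taxon 9).
Taxon 7 and Taxon 6 form a cherry on this tree, so they are sister taxa.

Taxon 6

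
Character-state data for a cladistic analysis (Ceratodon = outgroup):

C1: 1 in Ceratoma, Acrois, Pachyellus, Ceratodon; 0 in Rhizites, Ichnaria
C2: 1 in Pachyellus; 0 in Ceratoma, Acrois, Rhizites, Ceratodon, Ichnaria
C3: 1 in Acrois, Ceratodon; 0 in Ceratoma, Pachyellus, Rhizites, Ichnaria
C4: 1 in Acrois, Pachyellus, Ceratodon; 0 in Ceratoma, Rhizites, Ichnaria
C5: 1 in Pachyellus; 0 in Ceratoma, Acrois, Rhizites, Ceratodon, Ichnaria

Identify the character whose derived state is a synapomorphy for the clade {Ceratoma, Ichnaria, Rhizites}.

C4

Character polarity is set by the outgroup: the derived state is whichever differs from the outgroup's state, so for C1, C3, C4 the derived state is '0', and for the remaining characters it is '1'.
C1 (derived state '0') is shared by Ichnaria and Rhizites — a synapomorphy uniting that clade.
C2: derived state '1' in Pachyellus only — an autapomorphy, so it tells us nothing about relationships among taxa.
Only Ceratoma, Ichnaria, Pachyellus, and Rhizites show the derived state '0' for C3, supporting them as a clade.
Only Ceratoma, Ichnaria, and Rhizites show the derived state '0' for C4, supporting them as a clade.
C5: derived state '1' in Pachyellus only — an autapomorphy, so it tells us nothing about relationships among taxa.
Most parsimonious ingroup topology: (((Ceratoma,(Ichnaria,Rhizites)),Pachyellus),Acrois).
The clade {Ceratoma, Ichnaria, Rhizites} is supported by C4: its derived state '0' occurs in exactly those taxa and in no other taxon (including the outgroup).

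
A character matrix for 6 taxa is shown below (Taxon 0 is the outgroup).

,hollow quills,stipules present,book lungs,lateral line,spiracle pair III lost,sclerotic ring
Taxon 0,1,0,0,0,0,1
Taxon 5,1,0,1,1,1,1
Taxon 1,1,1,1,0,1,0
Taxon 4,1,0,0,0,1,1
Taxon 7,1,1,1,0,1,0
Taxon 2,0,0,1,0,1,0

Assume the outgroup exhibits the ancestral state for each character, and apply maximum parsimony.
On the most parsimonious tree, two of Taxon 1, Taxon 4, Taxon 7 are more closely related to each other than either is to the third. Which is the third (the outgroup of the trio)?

Character polarity is set by the outgroup: the derived state is whichever differs from the outgroup's state, so for hollow quills, sclerotic ring the derived state is '0', and for the remaining characters it is '1'.
hollow quills (derived state '0') is unique to Taxon 2 (autapomorphy; uninformative for grouping).
stipules present: derived state '1' in Taxon 1 and Taxon 7 only — synapomorphy for {Taxon 1, Taxon 7}.
Only Taxon 1, Taxon 2, Taxon 5, and Taxon 7 show the derived state '1' for book lungs, supporting them as a clade.
lateral line (derived state '1') is unique to Taxon 5 (autapomorphy; uninformative for grouping).
All ingroup taxa share the derived state '1' for spiracle pair III lost; it defines the ingroup but does not resolve relationships within it.
sclerotic ring: derived state '0' in Taxon 1, Taxon 2, and Taxon 7 only — synapomorphy for {Taxon 1, Taxon 2, Taxon 7}.
Most parsimonious ingroup topology: ((Taxon 5,((Taxon 1,Taxon 7),Taxon 2)),Taxon 4).
Taxon 1 and Taxon 7 share a more recent common ancestor with each other than either does with Taxon 4, so Taxon 4 is the least closely related of the three.

Taxon 4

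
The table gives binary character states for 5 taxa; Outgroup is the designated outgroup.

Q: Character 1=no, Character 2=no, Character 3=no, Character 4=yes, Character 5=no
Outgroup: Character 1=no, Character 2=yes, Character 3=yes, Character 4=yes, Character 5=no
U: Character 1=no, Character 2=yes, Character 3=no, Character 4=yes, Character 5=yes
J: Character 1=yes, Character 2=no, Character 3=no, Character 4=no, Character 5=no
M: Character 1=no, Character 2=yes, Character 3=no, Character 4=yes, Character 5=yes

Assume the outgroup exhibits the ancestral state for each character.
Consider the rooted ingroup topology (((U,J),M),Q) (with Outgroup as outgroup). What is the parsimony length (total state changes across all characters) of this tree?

7

Map each character onto (((U,J),M),Q) (rooted by Outgroup) and count the minimum state changes it requires (Fitch parsimony):
Character 1: 1; Character 2: 2; Character 3: 1; Character 4: 1; Character 5: 2.
Total tree length = 7.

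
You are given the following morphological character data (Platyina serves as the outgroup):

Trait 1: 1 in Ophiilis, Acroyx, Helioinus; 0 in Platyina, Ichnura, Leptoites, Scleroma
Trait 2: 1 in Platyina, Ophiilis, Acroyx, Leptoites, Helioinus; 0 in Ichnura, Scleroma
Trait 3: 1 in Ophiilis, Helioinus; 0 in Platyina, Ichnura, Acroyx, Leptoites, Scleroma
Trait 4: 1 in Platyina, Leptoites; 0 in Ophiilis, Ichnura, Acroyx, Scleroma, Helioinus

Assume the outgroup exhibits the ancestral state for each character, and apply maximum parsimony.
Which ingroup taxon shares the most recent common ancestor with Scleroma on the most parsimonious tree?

Character polarity is set by the outgroup: the derived state is whichever differs from the outgroup's state, so for Trait 2, Trait 4 the derived state is '0', and for the remaining characters it is '1'.
Trait 1 (derived state '1') is shared by Acroyx, Helioinus, and Ophiilis — a synapomorphy uniting that clade.
Trait 2 (derived state '0') is shared by Ichnura and Scleroma — a synapomorphy uniting that clade.
Trait 3: derived state '1' in Helioinus and Ophiilis only — synapomorphy for {Helioinus, Ophiilis}.
Only Acroyx, Helioinus, Ichnura, Ophiilis, and Scleroma show the derived state '0' for Trait 4, supporting them as a clade.
Most parsimonious ingroup topology: ((((Ophiilis,Helioinus),Acroyx),(Ichnura,Scleroma)),Leptoites).
Scleroma and Ichnura form a cherry on this tree, so they are sister taxa.

Ichnura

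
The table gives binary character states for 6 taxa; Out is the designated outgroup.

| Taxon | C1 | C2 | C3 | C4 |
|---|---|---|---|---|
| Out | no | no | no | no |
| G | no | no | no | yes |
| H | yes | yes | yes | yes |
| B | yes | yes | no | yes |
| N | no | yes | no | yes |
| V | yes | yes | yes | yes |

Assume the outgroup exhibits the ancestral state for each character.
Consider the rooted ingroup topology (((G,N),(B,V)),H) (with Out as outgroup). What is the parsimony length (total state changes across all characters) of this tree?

7

Map each character onto (((G,N),(B,V)),H) (rooted by Out) and count the minimum state changes it requires (Fitch parsimony):
C1: 2; C2: 2; C3: 2; C4: 1.
Total tree length = 7.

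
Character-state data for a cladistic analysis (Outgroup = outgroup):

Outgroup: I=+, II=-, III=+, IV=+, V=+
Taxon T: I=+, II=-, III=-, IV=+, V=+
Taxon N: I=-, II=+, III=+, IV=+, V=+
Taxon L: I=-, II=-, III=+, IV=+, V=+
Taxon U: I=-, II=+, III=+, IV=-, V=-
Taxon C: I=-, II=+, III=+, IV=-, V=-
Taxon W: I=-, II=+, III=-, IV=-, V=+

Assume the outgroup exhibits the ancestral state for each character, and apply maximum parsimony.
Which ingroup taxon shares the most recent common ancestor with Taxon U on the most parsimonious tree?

Character polarity is set by the outgroup: the derived state is whichever differs from the outgroup's state, so for I, III, IV, V the derived state is '-', and for the remaining characters it is '+'.
I (derived state '-') is shared by Taxon C, Taxon L, Taxon N, Taxon U, and Taxon W — a synapomorphy uniting that clade.
Only Taxon C, Taxon N, Taxon U, and Taxon W show the derived state '+' for II, supporting them as a clade.
III groups Taxon T and Taxon W, which is incompatible with the clades supported by the remaining characters; treating it as convergent (homoplasy) costs fewer steps than any alternative tree.
IV: derived state '-' in Taxon C, Taxon U, and Taxon W only — synapomorphy for {Taxon C, Taxon U, Taxon W}.
V: derived state '-' in Taxon C and Taxon U only — synapomorphy for {Taxon C, Taxon U}.
Most parsimonious ingroup topology: (Taxon T,((Taxon N,((Taxon U,Taxon C),Taxon W)),Taxon L)).
Taxon U and Taxon C form a cherry on this tree, so they are sister taxa.

Taxon C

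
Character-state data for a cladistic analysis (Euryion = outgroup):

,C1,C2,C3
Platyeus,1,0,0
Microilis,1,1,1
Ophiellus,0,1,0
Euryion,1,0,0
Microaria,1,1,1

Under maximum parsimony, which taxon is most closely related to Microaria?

Microilis

Character polarity is set by the outgroup: the derived state is whichever differs from the outgroup's state, so for C1 the derived state is '0', and for the remaining characters it is '1'.
C1 (derived state '0') is unique to Ophiellus (autapomorphy; uninformative for grouping).
Only Microaria, Microilis, and Ophiellus show the derived state '1' for C2, supporting them as a clade.
C3: derived state '1' in Microaria and Microilis only — synapomorphy for {Microaria, Microilis}.
Most parsimonious ingroup topology: ((Ophiellus,(Microilis,Microaria)),Platyeus).
Microaria and Microilis form a cherry on this tree, so they are sister taxa.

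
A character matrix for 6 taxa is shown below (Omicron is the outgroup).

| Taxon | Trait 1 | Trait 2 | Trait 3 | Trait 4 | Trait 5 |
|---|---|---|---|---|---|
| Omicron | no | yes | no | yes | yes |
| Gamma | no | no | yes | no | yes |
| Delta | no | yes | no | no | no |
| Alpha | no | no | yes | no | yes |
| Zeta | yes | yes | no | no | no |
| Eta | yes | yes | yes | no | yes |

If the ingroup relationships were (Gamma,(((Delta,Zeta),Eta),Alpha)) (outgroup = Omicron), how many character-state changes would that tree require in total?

8

Map each character onto (Gamma,(((Delta,Zeta),Eta),Alpha)) (rooted by Omicron) and count the minimum state changes it requires (Fitch parsimony):
Trait 1: 2; Trait 2: 2; Trait 3: 2; Trait 4: 1; Trait 5: 1.
Total tree length = 8.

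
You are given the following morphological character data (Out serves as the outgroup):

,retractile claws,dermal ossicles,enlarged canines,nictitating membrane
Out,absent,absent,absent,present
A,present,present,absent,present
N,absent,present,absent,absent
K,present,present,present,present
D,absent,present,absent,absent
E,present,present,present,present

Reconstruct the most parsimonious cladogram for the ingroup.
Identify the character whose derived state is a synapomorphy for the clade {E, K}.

enlarged canines

Character polarity is set by the outgroup: the derived state is whichever differs from the outgroup's state, so for nictitating membrane the derived state is 'absent', and for the remaining characters it is 'present'.
Only A, E, and K show the derived state 'present' for retractile claws, supporting them as a clade.
dermal ossicles (derived state 'present') is shared by all ingroup taxa — unites the whole ingroup.
enlarged canines (derived state 'present') is shared by E and K — a synapomorphy uniting that clade.
nictitating membrane (derived state 'absent') is shared by D and N — a synapomorphy uniting that clade.
Most parsimonious ingroup topology: ((A,(K,E)),(N,D)).
The clade {E, K} is supported by enlarged canines: its derived state 'present' occurs in exactly those taxa and in no other taxon (including the outgroup).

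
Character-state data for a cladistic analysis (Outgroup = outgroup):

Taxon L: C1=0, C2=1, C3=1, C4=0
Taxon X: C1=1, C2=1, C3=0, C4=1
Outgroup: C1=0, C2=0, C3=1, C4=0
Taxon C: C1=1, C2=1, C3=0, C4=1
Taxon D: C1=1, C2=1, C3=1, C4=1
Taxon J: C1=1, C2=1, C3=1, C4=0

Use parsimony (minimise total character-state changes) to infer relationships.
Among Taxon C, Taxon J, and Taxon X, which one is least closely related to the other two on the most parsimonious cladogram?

Character polarity is set by the outgroup: the derived state is whichever differs from the outgroup's state, so for C3 the derived state is '0', and for the remaining characters it is '1'.
C1: derived state '1' in Taxon C, Taxon D, Taxon J, and Taxon X only — synapomorphy for {Taxon C, Taxon D, Taxon J, Taxon X}.
C2 (derived state '1') is shared by all ingroup taxa — unites the whole ingroup.
Only Taxon C and Taxon X show the derived state '0' for C3, supporting them as a clade.
C4: derived state '1' in Taxon C, Taxon D, and Taxon X only — synapomorphy for {Taxon C, Taxon D, Taxon X}.
Most parsimonious ingroup topology: ((((Taxon C,Taxon X),Taxon D),Taxon J),Taxon L).
Taxon C and Taxon X share a more recent common ancestor with each other than either does with Taxon J, so Taxon J is the least closely related of the three.

Taxon J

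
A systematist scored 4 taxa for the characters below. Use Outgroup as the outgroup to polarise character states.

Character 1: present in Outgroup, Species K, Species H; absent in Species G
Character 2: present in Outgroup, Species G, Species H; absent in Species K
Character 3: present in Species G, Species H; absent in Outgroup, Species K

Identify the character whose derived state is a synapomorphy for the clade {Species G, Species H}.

Character polarity is set by the outgroup: the derived state is whichever differs from the outgroup's state, so for Character 1, Character 2 the derived state is 'absent', and for the remaining characters it is 'present'.
Character 1 (derived state 'absent') is unique to Species G (autapomorphy; uninformative for grouping).
Character 2: derived state 'absent' in Species K only — an autapomorphy, so it tells us nothing about relationships among taxa.
Character 3 (derived state 'present') is shared by Species G and Species H — a synapomorphy uniting that clade.
Most parsimonious ingroup topology: (Species K,(Species G,Species H)).
The clade {Species G, Species H} is supported by Character 3: its derived state 'present' occurs in exactly those taxa and in no other taxon (including the outgroup).

Character 3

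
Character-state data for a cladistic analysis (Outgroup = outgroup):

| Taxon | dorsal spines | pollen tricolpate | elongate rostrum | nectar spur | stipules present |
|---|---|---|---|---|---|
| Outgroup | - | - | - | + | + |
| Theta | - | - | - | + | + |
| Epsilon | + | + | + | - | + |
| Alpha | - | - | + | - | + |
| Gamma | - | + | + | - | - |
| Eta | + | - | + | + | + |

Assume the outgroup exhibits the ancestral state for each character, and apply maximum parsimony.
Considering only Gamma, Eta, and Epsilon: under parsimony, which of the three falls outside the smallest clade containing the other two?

Eta

Character polarity is set by the outgroup: the derived state is whichever differs from the outgroup's state, so for nectar spur, stipules present the derived state is '-', and for the remaining characters it is '+'.
dorsal spines groups Epsilon and Eta, which is incompatible with the clades supported by the remaining characters; treating it as convergent (homoplasy) costs fewer steps than any alternative tree.
pollen tricolpate: derived state '+' in Epsilon and Gamma only — synapomorphy for {Epsilon, Gamma}.
elongate rostrum (derived state '+') is shared by Alpha, Epsilon, Eta, and Gamma — a synapomorphy uniting that clade.
Only Alpha, Epsilon, and Gamma show the derived state '-' for nectar spur, supporting them as a clade.
stipules present (derived state '-') is unique to Gamma (autapomorphy; uninformative for grouping).
Most parsimonious ingroup topology: (Theta,(((Epsilon,Gamma),Alpha),Eta)).
Epsilon and Gamma share a more recent common ancestor with each other than either does with Eta, so Eta is the least closely related of the three.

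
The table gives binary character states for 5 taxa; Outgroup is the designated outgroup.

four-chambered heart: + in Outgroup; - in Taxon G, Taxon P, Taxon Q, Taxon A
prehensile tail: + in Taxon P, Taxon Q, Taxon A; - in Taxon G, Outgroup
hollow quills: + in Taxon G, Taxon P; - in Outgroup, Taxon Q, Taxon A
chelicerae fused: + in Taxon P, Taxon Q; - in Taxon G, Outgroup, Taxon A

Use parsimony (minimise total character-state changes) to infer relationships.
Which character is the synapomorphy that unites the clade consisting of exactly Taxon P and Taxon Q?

Character polarity is set by the outgroup: the derived state is whichever differs from the outgroup's state, so for four-chambered heart the derived state is '-', and for the remaining characters it is '+'.
All ingroup taxa share the derived state '-' for four-chambered heart; it defines the ingroup but does not resolve relationships within it.
prehensile tail (derived state '+') is shared by Taxon A, Taxon P, and Taxon Q — a synapomorphy uniting that clade.
hollow quills (state '+') occurs in Taxon G and Taxon P but conflicts with the nesting implied by the other characters — most parsimoniously interpreted as homoplasy.
chelicerae fused: derived state '+' in Taxon P and Taxon Q only — synapomorphy for {Taxon P, Taxon Q}.
Most parsimonious ingroup topology: (((Taxon P,Taxon Q),Taxon A),Taxon G).
The clade {Taxon P, Taxon Q} is supported by chelicerae fused: its derived state '+' occurs in exactly those taxa and in no other taxon (including the outgroup).

chelicerae fused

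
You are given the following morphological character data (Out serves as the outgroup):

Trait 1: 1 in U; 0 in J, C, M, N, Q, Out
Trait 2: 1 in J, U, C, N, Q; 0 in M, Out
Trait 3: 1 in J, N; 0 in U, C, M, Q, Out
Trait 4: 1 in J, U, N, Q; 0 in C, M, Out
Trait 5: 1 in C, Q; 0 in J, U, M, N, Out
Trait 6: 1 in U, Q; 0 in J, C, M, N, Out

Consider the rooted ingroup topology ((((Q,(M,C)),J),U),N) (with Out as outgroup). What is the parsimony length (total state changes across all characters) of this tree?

11

Map each character onto ((((Q,(M,C)),J),U),N) (rooted by Out) and count the minimum state changes it requires (Fitch parsimony):
Trait 1: 1; Trait 2: 2; Trait 3: 2; Trait 4: 2; Trait 5: 2; Trait 6: 2.
Total tree length = 11.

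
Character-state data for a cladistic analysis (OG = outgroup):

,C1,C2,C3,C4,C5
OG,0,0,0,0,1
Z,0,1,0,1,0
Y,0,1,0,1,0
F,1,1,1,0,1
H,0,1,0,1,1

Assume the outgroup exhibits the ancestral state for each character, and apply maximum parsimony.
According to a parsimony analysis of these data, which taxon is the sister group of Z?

Character polarity is set by the outgroup: the derived state is whichever differs from the outgroup's state, so for C5 the derived state is '0', and for the remaining characters it is '1'.
C1 (derived state '1') is unique to F (autapomorphy; uninformative for grouping).
C2 (derived state '1') is shared by all ingroup taxa — unites the whole ingroup.
C3: derived state '1' in F only — an autapomorphy, so it tells us nothing about relationships among taxa.
Only H, Y, and Z show the derived state '1' for C4, supporting them as a clade.
C5: derived state '0' in Y and Z only — synapomorphy for {Y, Z}.
Most parsimonious ingroup topology: (((Z,Y),H),F).
Z and Y form a cherry on this tree, so they are sister taxa.

Y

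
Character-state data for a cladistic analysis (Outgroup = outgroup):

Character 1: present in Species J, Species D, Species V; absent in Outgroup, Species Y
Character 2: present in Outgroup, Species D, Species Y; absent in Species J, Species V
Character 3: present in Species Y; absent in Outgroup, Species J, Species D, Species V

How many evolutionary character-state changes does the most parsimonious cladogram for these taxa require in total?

3

Character polarity is set by the outgroup: the derived state is whichever differs from the outgroup's state, so for Character 2 the derived state is 'absent', and for the remaining characters it is 'present'.
Character 1 (derived state 'present') is shared by Species D, Species J, and Species V — a synapomorphy uniting that clade.
Only Species J and Species V show the derived state 'absent' for Character 2, supporting them as a clade.
Character 3 (derived state 'present') is unique to Species Y (autapomorphy; uninformative for grouping).
Most parsimonious ingroup topology: (((Species J,Species V),Species D),Species Y).
Changes per character on this tree: Character 1: 1; Character 2: 1; Character 3: 1.
Total = 3.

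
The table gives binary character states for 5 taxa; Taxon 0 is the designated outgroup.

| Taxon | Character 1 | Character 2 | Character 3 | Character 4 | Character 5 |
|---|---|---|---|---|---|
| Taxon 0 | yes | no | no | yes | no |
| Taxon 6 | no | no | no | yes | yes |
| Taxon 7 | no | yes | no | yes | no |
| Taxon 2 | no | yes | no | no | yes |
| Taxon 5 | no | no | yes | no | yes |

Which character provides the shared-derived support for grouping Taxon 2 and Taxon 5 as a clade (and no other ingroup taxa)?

Character polarity is set by the outgroup: the derived state is whichever differs from the outgroup's state, so for Character 1, Character 4 the derived state is 'no', and for the remaining characters it is 'yes'.
Character 1 (derived state 'no') is shared by all ingroup taxa — unites the whole ingroup.
Character 2 groups Taxon 2 and Taxon 7, which is incompatible with the clades supported by the remaining characters; treating it as convergent (homoplasy) costs fewer steps than any alternative tree.
Character 3 (derived state 'yes') is unique to Taxon 5 (autapomorphy; uninformative for grouping).
Only Taxon 2 and Taxon 5 show the derived state 'no' for Character 4, supporting them as a clade.
Character 5: derived state 'yes' in Taxon 2, Taxon 5, and Taxon 6 only — synapomorphy for {Taxon 2, Taxon 5, Taxon 6}.
Most parsimonious ingroup topology: ((Taxon 6,(Taxon 2,Taxon 5)),Taxon 7).
The clade {Taxon 2, Taxon 5} is supported by Character 4: its derived state 'no' occurs in exactly those taxa and in no other taxon (including the outgroup).

Character 4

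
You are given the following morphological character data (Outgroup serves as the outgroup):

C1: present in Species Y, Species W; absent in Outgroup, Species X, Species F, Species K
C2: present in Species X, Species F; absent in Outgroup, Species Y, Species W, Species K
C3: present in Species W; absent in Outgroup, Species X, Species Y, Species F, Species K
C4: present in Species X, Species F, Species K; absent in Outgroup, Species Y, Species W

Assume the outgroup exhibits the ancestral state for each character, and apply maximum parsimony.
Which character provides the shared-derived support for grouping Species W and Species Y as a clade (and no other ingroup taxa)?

The outgroup has state 'absent' for every character, so 'present' is the derived state throughout.
C1 (derived state 'present') is shared by Species W and Species Y — a synapomorphy uniting that clade.
Only Species F and Species X show the derived state 'present' for C2, supporting them as a clade.
C3: derived state 'present' in Species W only — an autapomorphy, so it tells us nothing about relationships among taxa.
Only Species F, Species K, and Species X show the derived state 'present' for C4, supporting them as a clade.
Most parsimonious ingroup topology: (((Species X,Species F),Species K),(Species Y,Species W)).
The clade {Species W, Species Y} is supported by C1: its derived state 'present' occurs in exactly those taxa and in no other taxon (including the outgroup).

C1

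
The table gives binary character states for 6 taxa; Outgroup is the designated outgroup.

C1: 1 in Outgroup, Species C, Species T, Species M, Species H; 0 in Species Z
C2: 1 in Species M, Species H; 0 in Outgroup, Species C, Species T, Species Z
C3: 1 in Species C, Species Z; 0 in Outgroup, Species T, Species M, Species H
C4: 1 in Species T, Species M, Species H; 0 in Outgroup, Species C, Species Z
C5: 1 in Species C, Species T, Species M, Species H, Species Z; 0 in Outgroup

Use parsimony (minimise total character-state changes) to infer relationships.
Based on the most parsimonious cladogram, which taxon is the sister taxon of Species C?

Species Z

Character polarity is set by the outgroup: the derived state is whichever differs from the outgroup's state, so for C1 the derived state is '0', and for the remaining characters it is '1'.
C1: derived state '0' in Species Z only — an autapomorphy, so it tells us nothing about relationships among taxa.
C2 (derived state '1') is shared by Species H and Species M — a synapomorphy uniting that clade.
C3: derived state '1' in Species C and Species Z only — synapomorphy for {Species C, Species Z}.
Only Species H, Species M, and Species T show the derived state '1' for C4, supporting them as a clade.
C5 (derived state '1') is shared by all ingroup taxa — unites the whole ingroup.
Most parsimonious ingroup topology: ((Species C,Species Z),(Species T,(Species M,Species H))).
Species C and Species Z form a cherry on this tree, so they are sister taxa.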